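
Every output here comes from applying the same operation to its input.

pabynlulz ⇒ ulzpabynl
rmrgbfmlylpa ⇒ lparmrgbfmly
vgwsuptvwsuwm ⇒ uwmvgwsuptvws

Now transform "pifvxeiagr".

The pattern: move the last 3 characters to the front (rotate right by 3).
Applying that to "pifvxeiagr" gives "agrpifvxei".

agrpifvxei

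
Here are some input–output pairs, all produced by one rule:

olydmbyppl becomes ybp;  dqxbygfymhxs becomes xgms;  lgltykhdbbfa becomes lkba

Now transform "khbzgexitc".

bet

The rule is to keep one character in every 3, starting at position 3 (positions 3rd, 6th, 9th, ...).
On "khbzgexitc" that produces "bet".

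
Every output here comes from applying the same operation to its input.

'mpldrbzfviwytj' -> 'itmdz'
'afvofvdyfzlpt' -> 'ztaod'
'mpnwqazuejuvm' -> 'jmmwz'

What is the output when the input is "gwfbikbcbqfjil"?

qigbb

Each output is the input with this applied: keep one character in every 3, starting at position 1 (positions 1st, 4th, 7th, ...), then move the first 3 characters to the end (rotate left by 3).
Working it through for "gwfbikbcbqfjil": intermediate "gbbqi", final "qigbb".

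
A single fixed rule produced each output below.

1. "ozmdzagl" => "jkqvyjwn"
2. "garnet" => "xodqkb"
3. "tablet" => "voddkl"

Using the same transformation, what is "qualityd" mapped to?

Rule — shift every letter 10 places forward in the alphabet (wrapping around), then swap the front and back halves of the string.
So "qualityd" becomes "sdinaekv".

sdinaekv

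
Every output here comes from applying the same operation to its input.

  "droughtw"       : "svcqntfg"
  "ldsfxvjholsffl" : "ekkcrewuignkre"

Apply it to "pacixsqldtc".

The pattern: move the last 2 characters to the front (rotate right by 2), then shift every letter 1 place backward in the alphabet (wrapping around).
For "pacixsqldtc", step one produces "tcpacixsqld"; step two turns that into "sbozbhwrpkc".

sbozbhwrpkc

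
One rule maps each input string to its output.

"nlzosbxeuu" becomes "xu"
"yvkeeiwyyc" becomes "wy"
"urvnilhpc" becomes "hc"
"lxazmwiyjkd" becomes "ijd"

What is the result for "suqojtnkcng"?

ncg

Each output is the input with this applied: keep every other character starting from the first (positions 1st, 3rd, 5th, ...), then delete the first 3 characters.
Starting from "suqojtnkcng": after the first operation, "sqjncg"; after the second, "ncg".
(Check on "yvkeeiwyyc": → "ykewy" → "wy" ✓)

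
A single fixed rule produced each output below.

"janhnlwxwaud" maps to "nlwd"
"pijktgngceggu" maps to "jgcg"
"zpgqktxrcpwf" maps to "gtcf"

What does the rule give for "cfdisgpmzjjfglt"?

Rule — keep one character in every 3, starting at position 3 (positions 3rd, 6th, 9th, ...).
Applying that to "cfdisgpmzjjfglt" gives "dgzft".

dgzft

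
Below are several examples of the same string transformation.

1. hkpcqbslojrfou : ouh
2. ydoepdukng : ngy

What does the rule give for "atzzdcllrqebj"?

What's happening: move the first character to the end, then keep only the last 3 characters.
Applying both steps to "atzzdcllrqebj": "tzzdcllrqebja", then "bja".

bja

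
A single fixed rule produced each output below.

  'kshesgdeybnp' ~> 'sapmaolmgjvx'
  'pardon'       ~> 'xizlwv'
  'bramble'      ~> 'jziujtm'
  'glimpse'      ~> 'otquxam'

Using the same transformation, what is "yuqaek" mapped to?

What's happening: shift every letter 8 places forward in the alphabet (wrapping around).
Applying that to "yuqaek" gives "gcyims".

gcyims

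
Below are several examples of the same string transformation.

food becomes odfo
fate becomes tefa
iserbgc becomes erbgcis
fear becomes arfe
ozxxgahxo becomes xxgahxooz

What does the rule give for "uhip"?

Each output is the input with this applied: move the first 2 characters to the end (rotate left by 2).
For "uhip" the result is "ipuh".

ipuh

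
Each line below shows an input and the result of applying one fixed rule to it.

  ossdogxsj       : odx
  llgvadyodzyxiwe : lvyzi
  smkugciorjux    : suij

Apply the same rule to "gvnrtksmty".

The pattern: keep one character in every 3, starting at position 1 (positions 1st, 4th, 7th, ...).
Applying that to "gvnrtksmty" gives "grsy".

grsy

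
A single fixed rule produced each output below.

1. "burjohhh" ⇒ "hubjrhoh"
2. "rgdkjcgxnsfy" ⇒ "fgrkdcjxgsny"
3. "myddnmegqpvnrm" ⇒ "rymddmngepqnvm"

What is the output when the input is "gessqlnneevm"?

The pattern: swap each adjacent pair of characters (1↔2, 3↔4, ...), then move the last character to the front.
Applying both steps to "gessqlnneevm": "egsslqnneemv", then "vegsslqnneem".

vegsslqnneem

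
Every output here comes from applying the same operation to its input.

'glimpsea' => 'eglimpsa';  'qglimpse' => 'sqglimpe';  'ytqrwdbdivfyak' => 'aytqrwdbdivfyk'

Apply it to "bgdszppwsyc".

Looking at the pairs, the operation is to move the last character to the front, then swap the first and last characters.
Working it through for "bgdszppwsyc": intermediate "cbgdszppwsy", final "ybgdszppwsc".
(Check on "glimpsea": → "aglimpse" → "eglimpsa" ✓)

ybgdszppwsc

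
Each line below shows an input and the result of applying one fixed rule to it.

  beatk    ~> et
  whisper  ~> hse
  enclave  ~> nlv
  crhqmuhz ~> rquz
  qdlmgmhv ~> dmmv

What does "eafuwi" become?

Looking at the pairs, the operation is to keep every other character starting from the second (positions 2nd, 4th, 6th, ...).
On "eafuwi" that produces "aui".

aui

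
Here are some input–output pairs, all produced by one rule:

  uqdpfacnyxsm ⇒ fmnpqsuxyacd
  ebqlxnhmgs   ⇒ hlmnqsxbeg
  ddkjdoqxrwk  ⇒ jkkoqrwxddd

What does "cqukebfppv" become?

Looking at the pairs, the operation is to sort the characters into alphabetical order, then move the first 3 characters to the end (rotate left by 3).
For "cqukebfppv", step one produces "bcefkppquv"; step two turns that into "fkppquvbce".

fkppquvbce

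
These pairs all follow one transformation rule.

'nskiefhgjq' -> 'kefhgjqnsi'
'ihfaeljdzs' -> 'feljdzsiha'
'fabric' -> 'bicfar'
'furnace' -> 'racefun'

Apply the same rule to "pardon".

The pattern: move the first 3 characters to the end (rotate left by 3), then swap the first and last characters.
"pardon" → "donpar" → "ronpad".

ronpad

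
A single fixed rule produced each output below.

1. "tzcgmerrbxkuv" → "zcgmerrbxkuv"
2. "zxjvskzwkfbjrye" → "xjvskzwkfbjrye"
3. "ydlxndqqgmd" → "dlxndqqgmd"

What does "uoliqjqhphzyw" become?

In each case the input is transformed by: delete the first character.
On "uoliqjqhphzyw" that produces "oliqjqhphzyw".

oliqjqhphzyw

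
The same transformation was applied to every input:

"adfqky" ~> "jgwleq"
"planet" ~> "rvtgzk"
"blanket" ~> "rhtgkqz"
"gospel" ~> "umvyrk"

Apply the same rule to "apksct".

vgyqzi

In each case the input is transformed by: shift every letter 6 places forward in the alphabet (wrapping around), then swap each adjacent pair of characters (1↔2, 3↔4, ...).
Working it through for "apksct": intermediate "gvqyiz", final "vgyqzi".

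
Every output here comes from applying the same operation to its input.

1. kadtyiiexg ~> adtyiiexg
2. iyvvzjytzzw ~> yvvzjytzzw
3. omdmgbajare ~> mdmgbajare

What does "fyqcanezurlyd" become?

Looking at the pairs, the operation is to delete the first character.
Applying that to "fyqcanezurlyd" gives "yqcanezurlyd".

yqcanezurlyd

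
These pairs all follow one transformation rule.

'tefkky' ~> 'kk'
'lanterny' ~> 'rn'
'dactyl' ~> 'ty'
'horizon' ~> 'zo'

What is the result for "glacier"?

Looking at the pairs, the operation is to move the last character to the front, then keep only the last 2 characters.
Applying both steps to "glacier": "rglacie", then "ie".

ie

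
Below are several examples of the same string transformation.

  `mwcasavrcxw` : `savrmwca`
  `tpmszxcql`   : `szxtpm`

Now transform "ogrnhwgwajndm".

wgwajogrnh

Looking at the pairs, the operation is to delete the last 3 characters, then swap the front and back halves of the string.
On "ogrnhwgwajndm": the first step gives "ogrnhwgwaj", and the second then gives "wgwajogrnh".
(Check on "mwcasavrcxw": → "mwcasavr" → "savrmwca" ✓)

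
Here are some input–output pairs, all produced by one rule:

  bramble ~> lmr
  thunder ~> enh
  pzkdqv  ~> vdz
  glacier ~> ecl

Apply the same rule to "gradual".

The rule is to keep every other character starting from the second (positions 2nd, 4th, 6th, ...), then reverse the string.
Working it through for "gradual": intermediate "rda", final "adr".

adr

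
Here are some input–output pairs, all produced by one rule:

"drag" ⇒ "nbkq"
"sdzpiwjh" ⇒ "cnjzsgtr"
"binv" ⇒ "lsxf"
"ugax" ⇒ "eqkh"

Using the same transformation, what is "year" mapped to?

The pattern: shift every letter 10 places forward in the alphabet (wrapping around).
For "year" the result is "iokb".

iokb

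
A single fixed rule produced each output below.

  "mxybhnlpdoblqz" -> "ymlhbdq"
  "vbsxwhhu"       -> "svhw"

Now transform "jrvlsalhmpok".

The rule is to keep every other character starting from the first (positions 1st, 3rd, 5th, ...), then swap each adjacent pair of characters (1↔2, 3↔4, ...).
"jrvlsalhmpok" → "jvslmo" → "vjlsom".

vjlsom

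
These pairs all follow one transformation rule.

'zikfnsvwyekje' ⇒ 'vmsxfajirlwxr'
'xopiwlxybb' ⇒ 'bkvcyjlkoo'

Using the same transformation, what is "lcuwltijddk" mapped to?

pyjhgywvqqx

Looking at the pairs, the operation is to swap each adjacent pair of characters (1↔2, 3↔4, ...), then shift every letter 13 places forward in the alphabet (wrapping around) — i.e. ROT13.
On "lcuwltijddk": the first step gives "clwutljiddk", and the second then gives "pyjhgywvqqx".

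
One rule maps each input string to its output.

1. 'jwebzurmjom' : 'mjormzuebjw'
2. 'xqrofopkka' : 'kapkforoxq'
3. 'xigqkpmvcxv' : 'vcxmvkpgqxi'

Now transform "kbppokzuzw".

zwzuokppkb

Each output is the input with this applied: swap each adjacent pair of characters (1↔2, 3↔4, ...), then reverse the string.
"kbppokzuzw" → "bkppkouzwz" → "zwzuokppkb".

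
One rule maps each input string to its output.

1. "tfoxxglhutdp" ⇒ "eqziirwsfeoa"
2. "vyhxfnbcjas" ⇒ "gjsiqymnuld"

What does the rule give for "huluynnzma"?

Each output is the input with this applied: shift every letter 11 places forward in the alphabet (wrapping around).
For "huluynnzma" the result is "sfwfjyykxl".

sfwfjyykxl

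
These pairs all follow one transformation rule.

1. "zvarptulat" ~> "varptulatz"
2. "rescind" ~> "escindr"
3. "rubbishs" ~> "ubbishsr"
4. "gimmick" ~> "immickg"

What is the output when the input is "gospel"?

ospelg

Looking at the pairs, the operation is to move the first character to the end.
Doing the same to "gospel": "ospelg".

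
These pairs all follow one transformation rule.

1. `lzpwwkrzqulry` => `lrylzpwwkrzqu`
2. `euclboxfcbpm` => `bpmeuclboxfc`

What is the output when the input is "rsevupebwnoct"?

octrsevupebwn

Each output is the input with this applied: move the last 3 characters to the front (rotate right by 3).
For "rsevupebwnoct" the result is "octrsevupebwn".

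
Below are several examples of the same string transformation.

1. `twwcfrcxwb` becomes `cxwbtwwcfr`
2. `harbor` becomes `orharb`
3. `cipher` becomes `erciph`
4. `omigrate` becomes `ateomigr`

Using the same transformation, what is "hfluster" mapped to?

terhflus

The pattern: swap the front and back halves of the string, then move the first character to the end.
Starting from "hfluster": after the first operation, "sterhflu"; after the second, "terhflus".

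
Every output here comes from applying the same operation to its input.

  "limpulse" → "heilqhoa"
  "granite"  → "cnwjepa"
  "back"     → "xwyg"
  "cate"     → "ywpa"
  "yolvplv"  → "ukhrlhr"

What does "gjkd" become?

The transformation: shift every letter 4 places backward in the alphabet (wrapping around).
Doing the same to "gjkd": "cfgz".

cfgz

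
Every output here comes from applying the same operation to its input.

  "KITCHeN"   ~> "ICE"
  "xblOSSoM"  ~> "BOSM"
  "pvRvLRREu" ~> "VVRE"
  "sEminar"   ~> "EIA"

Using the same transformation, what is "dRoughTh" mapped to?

RUHH

The pattern: keep every other character starting from the second (positions 2nd, 4th, 6th, ...), then convert every letter to uppercase.
Working it through for "dRoughTh": intermediate "Ruhh", final "RUHH".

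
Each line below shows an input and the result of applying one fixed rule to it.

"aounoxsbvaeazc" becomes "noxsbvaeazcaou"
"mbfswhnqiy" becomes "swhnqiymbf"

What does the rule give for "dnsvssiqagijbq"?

vssiqagijbqdns

Each output is the input with this applied: move the first 3 characters to the end (rotate left by 3).
Applying that to "dnsvssiqagijbq" gives "vssiqagijbqdns".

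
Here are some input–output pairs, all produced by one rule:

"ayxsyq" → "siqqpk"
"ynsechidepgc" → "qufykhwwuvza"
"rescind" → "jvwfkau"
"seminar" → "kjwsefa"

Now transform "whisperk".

oczjawkh

In each case the input is transformed by: take characters alternately from the front and the back (1st, last, 2nd, 2nd-last, ...), then shift every letter 8 places backward in the alphabet (wrapping around).
On "whisperk": the first step gives "wkhriesp", and the second then gives "oczjawkh".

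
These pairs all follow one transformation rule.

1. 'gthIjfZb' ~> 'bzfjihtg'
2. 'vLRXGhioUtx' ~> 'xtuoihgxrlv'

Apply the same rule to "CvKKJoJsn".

The transformation: reverse the string, then convert every letter to lowercase.
Applying both steps to "CvKKJoJsn": "nsJoJKKvC", then "nsjojkkvc".

nsjojkkvc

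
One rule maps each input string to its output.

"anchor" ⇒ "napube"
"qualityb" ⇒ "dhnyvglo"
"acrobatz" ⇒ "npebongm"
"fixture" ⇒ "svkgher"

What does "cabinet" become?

Looking at the pairs, the operation is to shift every letter 13 places forward in the alphabet (wrapping around) — i.e. ROT13.
On "cabinet" that produces "pnovarg".

pnovarg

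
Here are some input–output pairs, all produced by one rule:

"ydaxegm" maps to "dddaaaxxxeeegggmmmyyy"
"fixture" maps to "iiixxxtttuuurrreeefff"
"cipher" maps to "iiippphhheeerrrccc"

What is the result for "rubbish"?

uuubbbbbbiiissshhhrrr

The pattern: repeat every character 3 times, then move the first 3 characters to the end (rotate left by 3).
Doing the same to "rubbish": "uuubbbbbbiiissshhhrrr".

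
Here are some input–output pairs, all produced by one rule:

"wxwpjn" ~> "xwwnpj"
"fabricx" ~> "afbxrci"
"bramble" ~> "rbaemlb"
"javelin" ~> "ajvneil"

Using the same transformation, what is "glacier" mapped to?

lgarcei

What's happening: move the first character to the end, then take characters alternately from the front and the back (1st, last, 2nd, 2nd-last, ...).
Applying both steps to "glacier": "lacierg", then "lgarcei".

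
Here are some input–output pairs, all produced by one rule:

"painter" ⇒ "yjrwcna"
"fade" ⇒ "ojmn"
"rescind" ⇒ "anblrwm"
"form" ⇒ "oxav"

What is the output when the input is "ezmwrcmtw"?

Looking at the pairs, the operation is to shift every letter 9 places forward in the alphabet (wrapping around).
So "ezmwrcmtw" becomes "nivfalvcf".

nivfalvcf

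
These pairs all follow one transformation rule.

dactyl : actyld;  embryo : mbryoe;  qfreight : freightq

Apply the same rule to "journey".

The pattern: move the first character to the end.
Applying that to "journey" gives "ourneyj".

ourneyj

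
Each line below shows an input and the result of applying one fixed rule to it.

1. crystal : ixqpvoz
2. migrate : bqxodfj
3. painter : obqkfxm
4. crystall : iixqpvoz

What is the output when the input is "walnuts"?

What's happening: shift every letter 3 places backward in the alphabet (wrapping around), then reverse the string.
For "walnuts", step one produces "txikrqp"; step two turns that into "pqrkixt".

pqrkixt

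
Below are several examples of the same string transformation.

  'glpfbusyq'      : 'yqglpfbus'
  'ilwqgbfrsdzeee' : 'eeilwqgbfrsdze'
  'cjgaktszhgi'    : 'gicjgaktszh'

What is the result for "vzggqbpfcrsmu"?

Each output is the input with this applied: move the last 2 characters to the front (rotate right by 2).
On "vzggqbpfcrsmu" that produces "muvzggqbpfcrs".

muvzggqbpfcrs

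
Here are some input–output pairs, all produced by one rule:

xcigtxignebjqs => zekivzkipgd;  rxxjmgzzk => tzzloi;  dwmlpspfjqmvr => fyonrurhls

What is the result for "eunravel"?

gwptc

Looking at the pairs, the operation is to shift every letter 2 places forward in the alphabet (wrapping around), then delete the last 3 characters.
For "eunravel", step one produces "gwptcxgn"; step two turns that into "gwptc".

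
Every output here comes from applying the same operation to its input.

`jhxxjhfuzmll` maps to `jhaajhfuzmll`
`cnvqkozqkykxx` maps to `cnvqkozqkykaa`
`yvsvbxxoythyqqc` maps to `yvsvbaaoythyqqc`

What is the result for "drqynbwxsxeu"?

drqynbwasaeu

Each output is the input with this applied: replace every "x" with "a".
Doing the same to "drqynbwxsxeu": "drqynbwasaeu".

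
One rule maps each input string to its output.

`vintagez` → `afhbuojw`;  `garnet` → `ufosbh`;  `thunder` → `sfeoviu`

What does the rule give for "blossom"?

What's happening: shift every letter 1 place forward in the alphabet (wrapping around), then reverse the string.
On "blossom": the first step gives "cmpttpn", and the second then gives "npttpmc".

npttpmc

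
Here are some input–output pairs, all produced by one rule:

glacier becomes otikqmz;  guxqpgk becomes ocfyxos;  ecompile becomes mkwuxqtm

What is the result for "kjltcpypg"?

The transformation: shift every letter 8 places forward in the alphabet (wrapping around).
So "kjltcpypg" becomes "srtbkxgxo".

srtbkxgxo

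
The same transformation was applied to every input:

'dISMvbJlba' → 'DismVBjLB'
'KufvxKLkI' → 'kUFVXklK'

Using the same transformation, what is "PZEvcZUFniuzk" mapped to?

pzeVCzufNIUZ

In each case the input is transformed by: flip the case of every letter, then delete the last character.
"PZEvcZUFniuzk" → "pzeVCzufNIUZK" → "pzeVCzufNIUZ".
(Check on "KufvxKLkI": → "kUFVXklKi" → "kUFVXklK" ✓)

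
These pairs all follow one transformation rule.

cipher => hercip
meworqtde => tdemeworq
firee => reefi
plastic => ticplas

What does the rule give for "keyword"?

Each output is the input with this applied: move the last 3 characters to the front (rotate right by 3).
So "keyword" becomes "ordkeyw".

ordkeyw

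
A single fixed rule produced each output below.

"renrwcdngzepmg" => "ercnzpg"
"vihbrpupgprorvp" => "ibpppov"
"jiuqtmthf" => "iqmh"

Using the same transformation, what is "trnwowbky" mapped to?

The transformation: keep every other character starting from the second (positions 2nd, 4th, 6th, ...).
Applying that to "trnwowbky" gives "rwwk".

rwwk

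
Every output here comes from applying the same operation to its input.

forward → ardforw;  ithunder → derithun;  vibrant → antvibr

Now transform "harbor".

Looking at the pairs, the operation is to move the last 3 characters to the front (rotate right by 3).
Applying that to "harbor" gives "borhar".

borhar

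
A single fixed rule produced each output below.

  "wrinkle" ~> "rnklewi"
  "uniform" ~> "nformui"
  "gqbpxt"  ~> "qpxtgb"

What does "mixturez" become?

In each case the input is transformed by: move the first 2 characters to the end (rotate left by 2), then swap the first and last characters.
"mixturez" → "xturezmi" → "iturezmx".

iturezmx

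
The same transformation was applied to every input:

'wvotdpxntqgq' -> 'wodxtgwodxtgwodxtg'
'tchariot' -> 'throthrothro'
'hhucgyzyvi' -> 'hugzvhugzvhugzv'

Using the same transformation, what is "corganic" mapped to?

What's happening: keep every other character starting from the first (positions 1st, 3rd, 5th, ...), then write the whole string 3 times in a row.
"corganic" → "craicraicrai".

craicraicrai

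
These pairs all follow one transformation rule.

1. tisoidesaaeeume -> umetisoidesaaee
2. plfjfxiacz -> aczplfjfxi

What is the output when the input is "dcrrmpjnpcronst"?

What's happening: move the last 3 characters to the front (rotate right by 3).
"dcrrmpjnpcronst" → "nstdcrrmpjnpcro".

nstdcrrmpjnpcro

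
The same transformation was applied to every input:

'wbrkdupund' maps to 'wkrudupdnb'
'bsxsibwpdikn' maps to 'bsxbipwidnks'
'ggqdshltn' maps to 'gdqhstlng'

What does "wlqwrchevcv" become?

Rule — swap each adjacent pair of characters (1↔2, 3↔4, ...), then move the first character to the end.
On "wlqwrchevcv": the first step gives "lwwqcrehcvv", and the second then gives "wwqcrehcvvl".

wwqcrehcvvl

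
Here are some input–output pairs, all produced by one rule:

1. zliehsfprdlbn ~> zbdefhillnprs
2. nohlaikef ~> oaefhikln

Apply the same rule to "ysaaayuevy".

yaaaesuvyy

Each output is the input with this applied: sort the characters into alphabetical order, then move the last character to the front.
On "ysaaayuevy": the first step gives "aaaesuvyyy", and the second then gives "yaaaesuvyy".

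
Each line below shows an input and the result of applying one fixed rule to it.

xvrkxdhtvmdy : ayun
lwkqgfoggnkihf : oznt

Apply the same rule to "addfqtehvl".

dggi

Looking at the pairs, the operation is to shift every letter 3 places forward in the alphabet (wrapping around), then keep only the first 4 characters.
Doing the same to "addfqtehvl": "dggi".
(Check on "lwkqgfoggnkihf": → "ozntjirjjqnlki" → "oznt" ✓)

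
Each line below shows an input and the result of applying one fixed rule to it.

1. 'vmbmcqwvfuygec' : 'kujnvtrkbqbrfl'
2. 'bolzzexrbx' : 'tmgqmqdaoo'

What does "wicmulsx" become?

The pattern: swap the front and back halves of the string, then shift every letter 11 places backward in the alphabet (wrapping around).
For "wicmulsx", step one produces "ulsxwicm"; step two turns that into "jahmlxrb".

jahmlxrb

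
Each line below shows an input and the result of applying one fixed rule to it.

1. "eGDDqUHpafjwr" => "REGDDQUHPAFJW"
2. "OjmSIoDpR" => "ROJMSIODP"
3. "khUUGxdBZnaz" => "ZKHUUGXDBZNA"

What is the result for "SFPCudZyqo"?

OSFPCUDZYQ

The rule is to move the last character to the front, then convert every letter to uppercase.
Working it through for "SFPCudZyqo": intermediate "oSFPCudZyq", final "OSFPCUDZYQ".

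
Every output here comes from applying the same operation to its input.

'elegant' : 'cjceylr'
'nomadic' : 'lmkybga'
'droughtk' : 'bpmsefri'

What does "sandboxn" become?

Rule — shift every letter 2 places backward in the alphabet (wrapping around).
"sandboxn" → "qylbzmvl".

qylbzmvl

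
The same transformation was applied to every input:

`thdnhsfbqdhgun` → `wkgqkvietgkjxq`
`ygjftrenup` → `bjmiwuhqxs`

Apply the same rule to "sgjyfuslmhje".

vjmbixvopkmh

Rule — shift every letter 3 places forward in the alphabet (wrapping around).
Doing the same to "sgjyfuslmhje": "vjmbixvopkmh".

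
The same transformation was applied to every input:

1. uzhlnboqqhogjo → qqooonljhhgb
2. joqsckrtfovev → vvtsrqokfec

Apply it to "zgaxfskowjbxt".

xxwtsokjfba

Looking at the pairs, the operation is to delete the first 2 characters, then sort the characters into reverse alphabetical order.
On "zgaxfskowjbxt": the first step gives "axfskowjbxt", and the second then gives "xxwtsokjfba".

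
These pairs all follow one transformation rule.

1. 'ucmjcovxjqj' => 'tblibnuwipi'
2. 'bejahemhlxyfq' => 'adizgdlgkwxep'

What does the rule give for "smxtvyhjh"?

What's happening: shift every letter 1 place backward in the alphabet (wrapping around).
So "smxtvyhjh" becomes "rlwsuxgig".

rlwsuxgig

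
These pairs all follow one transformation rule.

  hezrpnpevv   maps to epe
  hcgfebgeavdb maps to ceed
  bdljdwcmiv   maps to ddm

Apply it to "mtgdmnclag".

tml

Each output is the input with this applied: keep one character in every 3, starting at position 2 (positions 2nd, 5th, 8th, ...).
So "mtgdmnclag" becomes "tml".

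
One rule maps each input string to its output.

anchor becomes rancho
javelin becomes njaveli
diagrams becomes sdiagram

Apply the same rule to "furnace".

Each output is the input with this applied: move the last character to the front.
"furnace" → "efurnac".

efurnac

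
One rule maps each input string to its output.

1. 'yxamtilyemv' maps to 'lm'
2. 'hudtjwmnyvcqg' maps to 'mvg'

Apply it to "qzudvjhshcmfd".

What's happening: keep one character in every 3, starting at position 1 (positions 1st, 4th, 7th, ...), then delete the first 2 characters.
So "qzudvjhshcmfd" becomes "hcd".

hcd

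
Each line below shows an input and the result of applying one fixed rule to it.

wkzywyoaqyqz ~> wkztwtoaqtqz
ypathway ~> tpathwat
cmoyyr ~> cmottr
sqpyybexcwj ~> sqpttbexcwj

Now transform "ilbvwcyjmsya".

ilbvwctjmsta

The pattern: replace every "y" with "t".
"ilbvwcyjmsya" → "ilbvwctjmsta".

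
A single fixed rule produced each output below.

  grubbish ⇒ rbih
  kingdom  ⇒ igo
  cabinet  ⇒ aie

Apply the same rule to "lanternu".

atru

In each case the input is transformed by: keep every other character starting from the second (positions 2nd, 4th, 6th, ...).
For "lanternu" the result is "atru".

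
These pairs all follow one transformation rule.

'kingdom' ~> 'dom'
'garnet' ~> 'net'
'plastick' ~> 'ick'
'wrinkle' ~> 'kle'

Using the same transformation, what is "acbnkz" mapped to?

nkz

The transformation: keep only the last 3 characters.
Doing the same to "acbnkz": "nkz".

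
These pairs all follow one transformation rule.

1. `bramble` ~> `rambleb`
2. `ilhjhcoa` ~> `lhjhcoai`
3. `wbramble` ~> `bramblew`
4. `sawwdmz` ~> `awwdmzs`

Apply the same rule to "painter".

ainterp

What's happening: move the first character to the end.
Applying that to "painter" gives "ainterp".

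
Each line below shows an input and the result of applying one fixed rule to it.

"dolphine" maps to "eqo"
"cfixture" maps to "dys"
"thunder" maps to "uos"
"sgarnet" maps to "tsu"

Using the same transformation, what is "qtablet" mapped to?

Each output is the input with this applied: shift every letter 1 place forward in the alphabet (wrapping around), then keep one character in every 3, starting at position 1 (positions 1st, 4th, 7th, ...).
Starting from "qtablet": after the first operation, "rubcmfu"; after the second, "rcu".
(Check on "dolphine": → "epmqijof" → "eqo" ✓)

rcu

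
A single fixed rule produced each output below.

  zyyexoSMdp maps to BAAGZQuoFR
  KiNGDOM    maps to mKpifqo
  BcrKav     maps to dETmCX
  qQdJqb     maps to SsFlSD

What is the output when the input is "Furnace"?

Each output is the input with this applied: shift every letter 2 places forward in the alphabet (wrapping around), then flip the case of every letter.
Applying both steps to "Furnace": "Hwtpceg", then "hWTPCEG".

hWTPCEG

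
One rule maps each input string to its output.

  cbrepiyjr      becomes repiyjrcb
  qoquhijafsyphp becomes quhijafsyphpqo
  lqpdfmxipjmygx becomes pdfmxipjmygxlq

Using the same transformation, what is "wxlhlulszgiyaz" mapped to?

The transformation: move the first 2 characters to the end (rotate left by 2).
Doing the same to "wxlhlulszgiyaz": "lhlulszgiyazwx".

lhlulszgiyazwx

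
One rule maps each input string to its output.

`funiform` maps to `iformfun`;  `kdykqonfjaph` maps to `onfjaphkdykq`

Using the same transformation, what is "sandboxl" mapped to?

What's happening: swap the front and back halves of the string, then move the last character to the front.
For "sandboxl", step one produces "boxlsand"; step two turns that into "dboxlsan".

dboxlsan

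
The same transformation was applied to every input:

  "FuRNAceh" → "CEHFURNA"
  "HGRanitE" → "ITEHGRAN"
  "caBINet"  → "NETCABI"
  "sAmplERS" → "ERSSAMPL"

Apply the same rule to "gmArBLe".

BLEGMAR

Looking at the pairs, the operation is to move the last 3 characters to the front (rotate right by 3), then convert every letter to uppercase.
For "gmArBLe", step one produces "BLegmAr"; step two turns that into "BLEGMAR".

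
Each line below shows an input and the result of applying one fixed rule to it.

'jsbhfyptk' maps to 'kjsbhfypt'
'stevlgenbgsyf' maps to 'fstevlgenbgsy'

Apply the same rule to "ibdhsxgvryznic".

Each output is the input with this applied: move the last character to the front.
On "ibdhsxgvryznic" that produces "cibdhsxgvryzni".

cibdhsxgvryzni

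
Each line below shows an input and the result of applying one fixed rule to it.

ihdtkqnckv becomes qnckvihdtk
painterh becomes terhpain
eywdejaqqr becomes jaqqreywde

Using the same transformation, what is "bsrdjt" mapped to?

djtbsr

The transformation: swap the front and back halves of the string.
Applying that to "bsrdjt" gives "djtbsr".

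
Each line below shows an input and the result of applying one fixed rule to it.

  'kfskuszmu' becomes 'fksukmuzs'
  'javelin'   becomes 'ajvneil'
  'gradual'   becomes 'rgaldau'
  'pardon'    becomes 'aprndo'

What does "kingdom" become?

iknmgod

The pattern: move the first character to the end, then take characters alternately from the front and the back (1st, last, 2nd, 2nd-last, ...).
"kingdom" → "ingdomk" → "iknmgod".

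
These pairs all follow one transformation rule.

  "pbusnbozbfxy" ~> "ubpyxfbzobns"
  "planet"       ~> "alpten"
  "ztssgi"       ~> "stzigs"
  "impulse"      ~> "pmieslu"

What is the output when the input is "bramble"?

The transformation: move the first 3 characters to the end (rotate left by 3), then reverse the string.
"bramble" → "mblebra" → "arbelbm".

arbelbm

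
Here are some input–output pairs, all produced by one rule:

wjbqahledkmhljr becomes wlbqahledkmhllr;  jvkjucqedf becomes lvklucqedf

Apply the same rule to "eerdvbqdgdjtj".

The rule is to replace every "j" with "l".
So "eerdvbqdgdjtj" becomes "eerdvbqdgdltl".

eerdvbqdgdltl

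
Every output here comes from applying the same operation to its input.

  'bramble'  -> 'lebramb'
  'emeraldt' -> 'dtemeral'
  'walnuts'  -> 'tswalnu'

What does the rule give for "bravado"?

Looking at the pairs, the operation is to move the last 2 characters to the front (rotate right by 2).
Applying that to "bravado" gives "dobrava".

dobrava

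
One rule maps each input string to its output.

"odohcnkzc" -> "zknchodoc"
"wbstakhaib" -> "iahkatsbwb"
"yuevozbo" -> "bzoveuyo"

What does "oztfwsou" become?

Each output is the input with this applied: reverse the string, then move the first character to the end.
On "oztfwsou" that produces "oswftzou".
(Check on "odohcnkzc": → "czknchodo" → "zknchodoc" ✓)

oswftzou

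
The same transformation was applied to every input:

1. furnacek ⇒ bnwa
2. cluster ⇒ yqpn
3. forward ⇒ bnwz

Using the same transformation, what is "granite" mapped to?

cwea

Rule — shift every letter 4 places backward in the alphabet (wrapping around), then keep every other character starting from the first (positions 1st, 3rd, 5th, ...).
Working it through for "granite": intermediate "cnwjepa", final "cwea".
(Check on "cluster": → "yhqopan" → "yqpn" ✓)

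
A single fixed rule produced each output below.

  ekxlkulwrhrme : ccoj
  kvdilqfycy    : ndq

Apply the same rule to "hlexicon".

daf

The transformation: shift every letter 8 places backward in the alphabet (wrapping around), then keep one character in every 3, starting at position 2 (positions 2nd, 5th, 8th, ...).
"hlexicon" → "zdwpaugf" → "daf".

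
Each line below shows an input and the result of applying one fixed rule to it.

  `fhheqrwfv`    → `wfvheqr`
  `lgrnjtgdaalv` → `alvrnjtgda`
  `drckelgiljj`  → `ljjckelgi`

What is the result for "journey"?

The transformation: delete the first 2 characters, then move the last 3 characters to the front (rotate right by 3).
"journey" → "neyur".

neyur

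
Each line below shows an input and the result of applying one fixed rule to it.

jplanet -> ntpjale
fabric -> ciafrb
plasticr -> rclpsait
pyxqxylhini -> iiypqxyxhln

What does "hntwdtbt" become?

tbnhwttd

The transformation: swap each adjacent pair of characters (1↔2, 3↔4, ...), then move the last 2 characters to the front (rotate right by 2).
For "hntwdtbt", step one produces "nhwttdtb"; step two turns that into "tbnhwttd".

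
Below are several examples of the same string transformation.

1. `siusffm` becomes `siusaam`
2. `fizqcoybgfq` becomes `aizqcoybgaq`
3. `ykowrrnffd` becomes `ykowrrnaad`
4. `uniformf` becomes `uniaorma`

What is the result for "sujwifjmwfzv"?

sujwiajmwazv

In each case the input is transformed by: replace every "f" with "a".
Applying that to "sujwifjmwfzv" gives "sujwiajmwazv".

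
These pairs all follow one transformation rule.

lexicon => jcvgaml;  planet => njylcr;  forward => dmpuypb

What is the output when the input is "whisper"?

The transformation: shift every letter 2 places backward in the alphabet (wrapping around).
For "whisper" the result is "ufgqncp".

ufgqncp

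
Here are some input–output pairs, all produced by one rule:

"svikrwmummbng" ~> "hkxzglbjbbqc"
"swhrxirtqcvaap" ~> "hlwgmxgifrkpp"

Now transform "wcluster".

lrajhit

Looking at the pairs, the operation is to delete the last character, then shift every letter 11 places backward in the alphabet (wrapping around).
For "wcluster", step one produces "wcluste"; step two turns that into "lrajhit".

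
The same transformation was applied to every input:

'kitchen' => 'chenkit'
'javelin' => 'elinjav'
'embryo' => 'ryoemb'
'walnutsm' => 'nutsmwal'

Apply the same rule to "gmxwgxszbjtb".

The pattern: move the first 3 characters to the end (rotate left by 3).
So "gmxwgxszbjtb" becomes "wgxszbjtbgmx".

wgxszbjtbgmx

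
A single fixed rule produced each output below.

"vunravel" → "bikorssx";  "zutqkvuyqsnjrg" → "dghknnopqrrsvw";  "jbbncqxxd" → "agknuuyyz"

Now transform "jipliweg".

Looking at the pairs, the operation is to shift every letter 3 places backward in the alphabet (wrapping around), then sort the characters into alphabetical order.
Starting from "jipliweg": after the first operation, "gfmiftbd"; after the second, "bdffgimt".

bdffgimt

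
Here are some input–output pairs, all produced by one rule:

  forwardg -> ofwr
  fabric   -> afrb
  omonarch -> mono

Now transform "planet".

What's happening: swap each adjacent pair of characters (1↔2, 3↔4, ...), then keep only the first 4 characters.
"planet" → "lpnate" → "lpna".

lpna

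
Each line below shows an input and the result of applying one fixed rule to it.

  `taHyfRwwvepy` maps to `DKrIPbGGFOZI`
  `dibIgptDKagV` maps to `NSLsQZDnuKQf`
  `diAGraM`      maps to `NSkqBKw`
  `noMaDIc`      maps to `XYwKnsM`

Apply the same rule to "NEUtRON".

xoeDbyx

Rule — shift every letter 10 places forward in the alphabet (wrapping around), then flip the case of every letter.
Starting from "NEUtRON": after the first operation, "XOEdBYX"; after the second, "xoeDbyx".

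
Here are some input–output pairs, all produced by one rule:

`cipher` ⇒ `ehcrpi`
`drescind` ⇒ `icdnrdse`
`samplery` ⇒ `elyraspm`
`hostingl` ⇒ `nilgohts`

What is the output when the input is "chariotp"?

oipthcra

The pattern: swap the front and back halves of the string, then swap each adjacent pair of characters (1↔2, 3↔4, ...).
For "chariotp", step one produces "iotpchar"; step two turns that into "oipthcra".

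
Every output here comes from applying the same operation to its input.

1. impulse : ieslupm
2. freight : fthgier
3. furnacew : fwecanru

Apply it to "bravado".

bodavar

Each output is the input with this applied: reverse the string, then move the last character to the front.
"bravado" → "odavarb" → "bodavar".
(Check on "impulse": → "eslupmi" → "ieslupm" ✓)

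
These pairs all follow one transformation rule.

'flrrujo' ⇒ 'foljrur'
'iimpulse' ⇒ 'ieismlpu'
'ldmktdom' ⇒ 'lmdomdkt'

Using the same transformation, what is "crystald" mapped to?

cdrlyast

In each case the input is transformed by: take characters alternately from the front and the back (1st, last, 2nd, 2nd-last, ...).
Applying that to "crystald" gives "cdrlyast".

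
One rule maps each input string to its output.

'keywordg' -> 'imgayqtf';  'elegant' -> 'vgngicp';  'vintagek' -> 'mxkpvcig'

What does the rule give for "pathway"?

The transformation: shift every letter 2 places forward in the alphabet (wrapping around), then move the last character to the front.
For "pathway", step one produces "rcvjyca"; step two turns that into "arcvjyc".
(Check on "vintagek": → "xkpvcigm" → "mxkpvcig" ✓)

arcvjyc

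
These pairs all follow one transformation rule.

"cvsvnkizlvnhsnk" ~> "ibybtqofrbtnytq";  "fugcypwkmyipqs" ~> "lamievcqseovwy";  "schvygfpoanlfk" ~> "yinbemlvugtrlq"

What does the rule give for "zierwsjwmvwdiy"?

fokxcypcsbcjoe

In each case the input is transformed by: shift every letter 6 places forward in the alphabet (wrapping around).
For "zierwsjwmvwdiy" the result is "fokxcypcsbcjoe".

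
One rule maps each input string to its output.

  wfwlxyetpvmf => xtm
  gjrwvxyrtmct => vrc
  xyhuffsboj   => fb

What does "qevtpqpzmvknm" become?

pzk

Rule — delete the first 2 characters, then keep one character in every 3, starting at position 3 (positions 3rd, 6th, 9th, ...).
For "qevtpqpzmvknm", step one produces "vtpqpzmvknm"; step two turns that into "pzk".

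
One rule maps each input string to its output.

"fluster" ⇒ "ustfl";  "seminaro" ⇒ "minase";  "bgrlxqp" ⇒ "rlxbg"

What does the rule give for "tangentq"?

ngenta

What's happening: delete the last 2 characters, then move the first 2 characters to the end (rotate left by 2).
On "tangentq": the first step gives "tangen", and the second then gives "ngenta".
(Check on "bgrlxqp": → "bgrlx" → "rlxbg" ✓)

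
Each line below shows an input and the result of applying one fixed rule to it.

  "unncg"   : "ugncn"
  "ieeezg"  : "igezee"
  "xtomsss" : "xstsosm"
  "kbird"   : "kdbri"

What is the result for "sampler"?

sraemlp

The transformation: take characters alternately from the front and the back (1st, last, 2nd, 2nd-last, ...).
On "sampler" that produces "sraemlp".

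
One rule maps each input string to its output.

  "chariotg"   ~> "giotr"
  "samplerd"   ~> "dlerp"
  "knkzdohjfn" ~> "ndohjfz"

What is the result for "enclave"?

eavl

In each case the input is transformed by: delete the first 3 characters, then swap the first and last characters.
Applying both steps to "enclave": "lave", then "eavl".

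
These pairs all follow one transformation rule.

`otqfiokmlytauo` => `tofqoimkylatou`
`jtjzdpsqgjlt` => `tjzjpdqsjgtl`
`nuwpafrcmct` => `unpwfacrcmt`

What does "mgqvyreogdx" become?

gmvqryoedgx

Each output is the input with this applied: swap each adjacent pair of characters (1↔2, 3↔4, ...).
"mgqvyreogdx" → "gmvqryoedgx".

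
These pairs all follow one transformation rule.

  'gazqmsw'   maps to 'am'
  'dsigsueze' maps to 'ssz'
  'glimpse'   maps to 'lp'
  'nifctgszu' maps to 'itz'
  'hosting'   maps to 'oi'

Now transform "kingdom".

What's happening: keep one character in every 3, starting at position 2 (positions 2nd, 5th, 8th, ...).
So "kingdom" becomes "id".

id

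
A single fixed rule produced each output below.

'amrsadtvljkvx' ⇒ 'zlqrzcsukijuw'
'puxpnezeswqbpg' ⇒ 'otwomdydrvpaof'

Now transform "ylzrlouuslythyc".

Rule — shift every letter 1 place backward in the alphabet (wrapping around).
"ylzrlouuslythyc" → "xkyqknttrkxsgxb".

xkyqknttrkxsgxb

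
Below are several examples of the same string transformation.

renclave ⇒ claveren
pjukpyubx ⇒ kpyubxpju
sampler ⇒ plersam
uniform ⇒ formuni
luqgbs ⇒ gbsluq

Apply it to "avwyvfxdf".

What's happening: move the first 3 characters to the end (rotate left by 3).
So "avwyvfxdf" becomes "yvfxdfavw".

yvfxdfavw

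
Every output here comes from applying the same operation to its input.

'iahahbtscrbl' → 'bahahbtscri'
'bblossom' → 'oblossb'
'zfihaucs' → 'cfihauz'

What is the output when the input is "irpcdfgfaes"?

The pattern: delete the last character, then swap the first and last characters.
On "irpcdfgfaes": the first step gives "irpcdfgfae", and the second then gives "erpcdfgfai".

erpcdfgfai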